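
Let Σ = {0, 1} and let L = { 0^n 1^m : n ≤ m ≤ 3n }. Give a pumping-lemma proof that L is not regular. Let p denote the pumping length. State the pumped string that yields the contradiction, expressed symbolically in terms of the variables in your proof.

Assume L is regular; let p be its pumping constant.
Take w = 0^p 1^p ∈ L (since p ≤ p ≤ 3p), with |w| = 2p ≥ p.
By the pumping lemma, w = xyz with |xy| ≤ p and |y| ≥ 1.
The first p characters of w are 0's, so xy (and hence y) consists only of 0's. Write y = 0^k, 1 ≤ k ≤ p.
Pump with i = 2: xy^2z = 0^{p+k} 1^p. Now n = p+k > p = m, so the condition n ≤ m fails. Thus xy^2z ∉ L.
Contradiction. Therefore L is not regular.

0^{p+k} 1^p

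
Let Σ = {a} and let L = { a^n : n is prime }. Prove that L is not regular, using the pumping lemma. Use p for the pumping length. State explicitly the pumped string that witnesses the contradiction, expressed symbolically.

Toward a contradiction, assume L is regular with pumping length p.
Let q be a prime with q ≥ p+2 (infinitely many primes exist), and take w = a^q ∈ L with |w| = q ≥ p.
The pumping lemma gives a decomposition w = xyz where |xy| ≤ p and y is nonempty.
Then y = a^k for some k with 1 ≤ k ≤ p.
Since 1 ≤ k ≤ p, |xz| = q-k. Pump with i = q+1: |xy^{q+1}z| = (q-k)+(q+1)k = q+qk = q(1+k), which is composite (both factors ≥ 2). So xy^{q+1}z = a^{q(1+k)} ∉ L.
Contradiction. Therefore L is not regular.

a^{q(1+k)}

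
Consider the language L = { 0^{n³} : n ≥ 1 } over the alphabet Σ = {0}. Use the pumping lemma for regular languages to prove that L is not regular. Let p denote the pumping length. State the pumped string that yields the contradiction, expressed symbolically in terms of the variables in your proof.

0^{p³+k}

Assume L is regular; let p be its pumping constant.
Take w = 0^{p³} ∈ L with |w| = p³ ≥ p.
Write w = xyz as guaranteed by the lemma, with |xy| ≤ p and |y| ≥ 1.
Then y = 0^k for some k with 1 ≤ k ≤ p.
Pump with i = 2: xy^2z = 0^{p³+k}. Since 1 ≤ k ≤ p, p³ < p³+k ≤ p³+p < p³+3p²+3p+1 = (p+1)³, so p³+k is not a perfect cube. So xy^2z ∉ L.
This is a contradiction; hence L is not regular.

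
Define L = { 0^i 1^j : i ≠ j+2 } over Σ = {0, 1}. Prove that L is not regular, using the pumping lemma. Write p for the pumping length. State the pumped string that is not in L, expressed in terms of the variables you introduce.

0^{p+p!} 1^{p+p!-2}

Toward a contradiction, assume L is regular with pumping length p.
Choose w = 0^p 1^{p+p!-2}. Since p ≠ (p+p!-2)+2 = p+p!, w ∈ L; and |w| ≥ p.
By the pumping lemma, w = xyz with |xy| ≤ p and |y| > 0.
Because |xy| ≤ p and w begins with p copies of 0, we have y = 0^k with 1 ≤ k ≤ p.
Since 1 ≤ k ≤ p, k divides p!; set t = 1 + p!/k. Then xy^t z has p + (p!/k)·k = p + p! copies of 0. Now the 0-count is p+p! and (1-count)+2 = (p+p!-2)+2 = p+p!, so i ≠ j+2 fails. So xy^t z = 0^{p+p!} 1^{p+p!-2} ∉ L.
Contradiction. Therefore L is not regular.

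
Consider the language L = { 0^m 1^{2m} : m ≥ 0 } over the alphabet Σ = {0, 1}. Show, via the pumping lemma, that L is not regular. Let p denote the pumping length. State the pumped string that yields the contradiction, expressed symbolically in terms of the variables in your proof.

Assume L is regular; let p be its pumping constant.
Take w = 0^p 1^{2p}. Then w ∈ L and |w| = 3p ≥ p.
Write w = xyz as guaranteed by the lemma, with |xy| ≤ p and |y| > 0.
Because |xy| ≤ p and w begins with p copies of 0, we have y = 0^k with 1 ≤ k ≤ p.
Pump with i = 2: xy^2z = 0^{p+k} 1^{2p}. For this to lie in L we would need 2p = 2(p+k), which forces k = 0. But k ≥ 1, so xy^2z ∉ L.
Contradiction. Therefore L is not regular.

0^{p+k} 1^{2p}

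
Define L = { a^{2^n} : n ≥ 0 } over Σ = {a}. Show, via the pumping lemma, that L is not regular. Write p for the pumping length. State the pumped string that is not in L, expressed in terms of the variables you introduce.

Toward a contradiction, assume L is regular with pumping length p.
Take w = a^{2^p} ∈ L with |w| = 2^p ≥ p.
By the pumping lemma, w = xyz with |xy| ≤ p and |y| ≥ 1.
Then y = a^k for some k with 1 ≤ k ≤ p.
Pump with i = 2: xy^2z = a^{2^p+k}. Since 1 ≤ k ≤ p < 2^p, we have 2^p < 2^p+k < 2^{p+1}, so 2^p+k is not a power of 2. So xy^2z ∉ L.
Contradiction. Therefore L is not regular.

a^{2^p+k}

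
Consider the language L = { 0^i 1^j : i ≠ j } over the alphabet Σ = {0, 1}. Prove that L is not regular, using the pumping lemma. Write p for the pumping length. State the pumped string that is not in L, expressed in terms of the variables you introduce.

Assume L is regular; let p be its pumping constant.
Choose w = 0^p 1^{p+p!}. Since p ≠ p+p!, w ∈ L; and |w| ≥ p.
The pumping lemma gives a decomposition w = xyz where |xy| ≤ p and |y| ≥ 1.
Because |xy| ≤ p and w begins with p copies of 0, we have y = 0^k with 1 ≤ k ≤ p.
Since 1 ≤ k ≤ p, k divides p!; set t = 1 + p!/k. Then xy^t z has p + (p!/k)·k = p + p! copies of 0. Now the 0-count equals the 1-count, so i ≠ j fails. So xy^t z = 0^{p+p!} 1^{p+p!} ∉ L.
This is a contradiction; hence L is not regular.

0^{p+p!} 1^{p+p!}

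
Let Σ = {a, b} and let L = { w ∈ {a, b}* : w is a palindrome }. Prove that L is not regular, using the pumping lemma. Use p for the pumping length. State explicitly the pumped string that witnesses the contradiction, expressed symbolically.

a^{p+k} b a^p

Assume L is regular. Let p be the pumping length given by the pumping lemma.
Take w = a^p b a^p, a palindrome of length 2p+1 ≥ p.
The pumping lemma gives a decomposition w = xyz where |xy| ≤ p and |y| > 0.
Since the first p symbols of w are all a's and |xy| ≤ p, y lies entirely in the leading a-block: y = a^k for some k with 1 ≤ k ≤ p.
Pump with i = 2: xy^2z = a^{p+k} b a^p. Its reverse is a^p b a^{p+k}, which differs from xy^2z since k ≥ 1. So xy^2z is not a palindrome and xy^2z ∉ L.
This is a contradiction; hence L is not regular.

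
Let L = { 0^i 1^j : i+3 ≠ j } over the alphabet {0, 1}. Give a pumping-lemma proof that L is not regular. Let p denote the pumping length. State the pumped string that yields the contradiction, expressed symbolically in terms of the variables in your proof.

0^{p+p!} 1^{p+p!+3}

Assume L is regular; let p be its pumping constant.
Choose w = 0^p 1^{p+p!+3}. Since p ≠ (p+p!+3)-3 = p+p!, w ∈ L; and |w| ≥ p.
Write w = xyz as guaranteed by the lemma, with |xy| ≤ p and |y| > 0.
The first p characters of w are 0's, so xy (and hence y) consists only of 0's. Write y = 0^k, 1 ≤ k ≤ p.
Since 1 ≤ k ≤ p, k divides p!; set t = 1 + p!/k. Then xy^t z has p + (p!/k)·k = p + p! copies of 0. Now the 0-count is p+p! and (1-count)-3 = (p+p!+3)-3 = p+p!, so i+3 ≠ j fails. So xy^t z = 0^{p+p!} 1^{p+p!+3} ∉ L.
This is a contradiction; hence L is not regular.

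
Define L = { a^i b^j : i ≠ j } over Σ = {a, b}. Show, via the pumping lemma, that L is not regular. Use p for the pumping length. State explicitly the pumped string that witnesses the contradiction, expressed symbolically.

a^{p+p!} b^{p+p!}

Toward a contradiction, assume L is regular with pumping length p.
Choose w = a^p b^{p+p!}. Since p ≠ p+p!, w ∈ L; and |w| ≥ p.
By the pumping lemma, w = xyz with |xy| ≤ p and |y| > 0.
Because |xy| ≤ p and w begins with p copies of a, we have y = a^k with 1 ≤ k ≤ p.
Since 1 ≤ k ≤ p, k divides p!; set t = 1 + p!/k. Then xy^t z has p + (p!/k)·k = p + p! copies of a. Now the a-count equals the b-count, so i ≠ j fails. So xy^t z = a^{p+p!} b^{p+p!} ∉ L.
This contradicts the pumping lemma, so L is not regular.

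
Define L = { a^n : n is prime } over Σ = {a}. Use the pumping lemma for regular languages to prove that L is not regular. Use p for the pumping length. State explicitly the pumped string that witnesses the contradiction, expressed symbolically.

Assume L is regular; let p be its pumping constant.
Let q be a prime with q ≥ p+2 (infinitely many primes exist), and take w = a^q ∈ L with |w| = q ≥ p.
The pumping lemma gives a decomposition w = xyz where |xy| ≤ p and y is nonempty.
Then y = a^k for some k with 1 ≤ k ≤ p.
Since 1 ≤ k ≤ p, |xz| = q-k. Pump with i = q+1: |xy^{q+1}z| = (q-k)+(q+1)k = q+qk = q(1+k), which is composite (both factors ≥ 2). So xy^{q+1}z = a^{q(1+k)} ∉ L.
Contradiction. Therefore L is not regular.

a^{q(1+k)}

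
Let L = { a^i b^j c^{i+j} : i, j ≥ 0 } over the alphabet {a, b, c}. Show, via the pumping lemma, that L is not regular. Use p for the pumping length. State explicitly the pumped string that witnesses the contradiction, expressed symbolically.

a^{p+k} b^p c^{2p}

Assume L is regular. Let p be the pumping length given by the pumping lemma.
Take w = a^p b^p c^{2p} ∈ L (with i=j=p, i+j=2p), |w| = 4p ≥ p.
The pumping lemma gives a decomposition w = xyz where |xy| ≤ p and |y| > 0.
Because |xy| ≤ p and w begins with p copies of a, we have y = a^k with 1 ≤ k ≤ p.
Consider xy^2z = a^{p+k} b^p c^{2p}. Now the a- and b-counts sum to 2p+k, but the c-count is 2p ≠ 2p+k. So xy^2z ∉ L.
This contradicts the pumping lemma, so L is not regular.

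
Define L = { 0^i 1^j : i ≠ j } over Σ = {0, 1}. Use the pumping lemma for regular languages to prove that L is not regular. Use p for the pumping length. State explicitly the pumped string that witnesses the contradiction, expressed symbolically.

0^{p+p!} 1^{p+p!}

Suppose for contradiction that L is regular, and let p be the pumping length.
Choose w = 0^p 1^{p+p!}. Since p ≠ p+p!, w ∈ L; and |w| ≥ p.
Write w = xyz as guaranteed by the lemma, with |xy| ≤ p and |y| > 0.
Because |xy| ≤ p and w begins with p copies of 0, we have y = 0^k with 1 ≤ k ≤ p.
Since 1 ≤ k ≤ p, k divides p!; set t = 1 + p!/k. Then xy^t z has p + (p!/k)·k = p + p! copies of 0. Now the 0-count equals the 1-count, so i ≠ j fails. So xy^t z = 0^{p+p!} 1^{p+p!} ∉ L.
Contradiction. Therefore L is not regular.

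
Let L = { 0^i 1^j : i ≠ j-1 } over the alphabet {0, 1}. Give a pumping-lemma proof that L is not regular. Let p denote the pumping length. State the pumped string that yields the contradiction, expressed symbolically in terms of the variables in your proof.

Suppose for contradiction that L is regular, and let p be the pumping length.
Choose w = 0^p 1^{p+p!+1}. Since p ≠ (p+p!+1)-1 = p+p!, w ∈ L; and |w| ≥ p.
Write w = xyz as guaranteed by the lemma, with |xy| ≤ p and |y| > 0.
The first p characters of w are 0's, so xy (and hence y) consists only of 0's. Write y = 0^k, 1 ≤ k ≤ p.
Since 1 ≤ k ≤ p, k divides p!; set t = 1 + p!/k. Then xy^t z has p + (p!/k)·k = p + p! copies of 0. Now the 0-count is p+p! and (1-count)-1 = (p+p!+1)-1 = p+p!, so i ≠ j-1 fails. So xy^t z = 0^{p+p!} 1^{p+p!+1} ∉ L.
Contradiction. Therefore L is not regular.

0^{p+p!} 1^{p+p!+1}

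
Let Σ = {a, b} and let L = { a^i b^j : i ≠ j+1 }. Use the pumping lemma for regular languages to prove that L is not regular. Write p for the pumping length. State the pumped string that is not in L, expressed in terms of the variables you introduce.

a^{p+p!} b^{p+p!-1}

Suppose for contradiction that L is regular, and let p be the pumping length.
Choose w = a^p b^{p+p!-1}. Since p ≠ (p+p!-1)+1 = p+p!, w ∈ L; and |w| ≥ p.
Write w = xyz as guaranteed by the lemma, with |xy| ≤ p and y is nonempty.
Since the first p symbols of w are all a's and |xy| ≤ p, y lies entirely in the leading a-block: y = a^k for some k with 1 ≤ k ≤ p.
Since 1 ≤ k ≤ p, k divides p!; set t = 1 + p!/k. Then xy^t z has p + (p!/k)·k = p + p! copies of a. Now the a-count is p+p! and (b-count)+1 = (p+p!-1)+1 = p+p!, so i ≠ j+1 fails. So xy^t z = a^{p+p!} b^{p+p!-1} ∉ L.
Contradiction. Therefore L is not regular.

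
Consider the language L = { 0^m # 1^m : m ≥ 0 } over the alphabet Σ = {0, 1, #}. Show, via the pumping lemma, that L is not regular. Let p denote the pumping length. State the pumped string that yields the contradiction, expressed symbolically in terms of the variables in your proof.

0^{p+k} # 1^p

Assume L is regular; let p be its pumping constant.
Take w = 0^p # 1^p ∈ L with |w| = 2p+1 ≥ p.
By the pumping lemma, w = xyz with |xy| ≤ p and |y| ≥ 1.
Since the first p symbols of w are all 0's and |xy| ≤ p, y lies entirely in the leading 0-block: y = 0^k for some k with 1 ≤ k ≤ p.
Pump with i = 2: xy^2z = 0^{p+k} # 1^p, which would require p+k = p. But k ≥ 1, so xy^2z ∉ L.
This is a contradiction; hence L is not regular.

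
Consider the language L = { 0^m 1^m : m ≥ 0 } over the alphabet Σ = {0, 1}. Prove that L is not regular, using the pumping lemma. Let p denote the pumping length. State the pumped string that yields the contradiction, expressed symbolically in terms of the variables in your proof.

Assume L is regular. Let p be the pumping length given by the pumping lemma.
Take w = 0^p 1^p. Then w ∈ L and |w| = 2p ≥ p.
Write w = xyz as guaranteed by the lemma, with |xy| ≤ p and |y| > 0.
The first p characters of w are 0's, so xy (and hence y) consists only of 0's. Write y = 0^k, 1 ≤ k ≤ p.
Pump with i = 2: xy^2z = 0^{p+k} 1^p. For this to lie in L we would need p = p+k, which forces k = 0. But k ≥ 1, so xy^2z ∉ L.
Contradiction. Therefore L is not regular.

0^{p+k} 1^p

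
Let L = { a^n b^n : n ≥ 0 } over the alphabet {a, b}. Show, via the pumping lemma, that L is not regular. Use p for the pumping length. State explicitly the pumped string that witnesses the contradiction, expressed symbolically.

a^{p+k} b^p

Assume L is regular. Let p be the pumping length given by the pumping lemma.
Take w = a^p b^p. Then w ∈ L and |w| = 2p ≥ p.
By the pumping lemma, w = xyz with |xy| ≤ p and |y| > 0.
The first p characters of w are a's, so xy (and hence y) consists only of a's. Write y = a^k, 1 ≤ k ≤ p.
Pump with i = 2: xy^2z = a^{p+k} b^p. For this to lie in L we would need p = p+k, which forces k = 0. But k ≥ 1, so xy^2z ∉ L.
This is a contradiction; hence L is not regular.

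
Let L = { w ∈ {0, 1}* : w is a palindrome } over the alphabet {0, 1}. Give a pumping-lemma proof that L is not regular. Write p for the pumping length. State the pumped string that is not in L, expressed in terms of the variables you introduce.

0^{p+k} 1 0^p

Toward a contradiction, assume L is regular with pumping length p.
Take w = 0^p 1 0^p, a palindrome of length 2p+1 ≥ p.
Write w = xyz as guaranteed by the lemma, with |xy| ≤ p and |y| > 0.
Since the first p symbols of w are all 0's and |xy| ≤ p, y lies entirely in the leading 0-block: y = 0^k for some k with 1 ≤ k ≤ p.
Pump with i = 2: xy^2z = 0^{p+k} 1 0^p. Its reverse is 0^p 1 0^{p+k}, which differs from xy^2z since k ≥ 1. So xy^2z is not a palindrome and xy^2z ∉ L.
This contradicts the pumping lemma, so L is not regular.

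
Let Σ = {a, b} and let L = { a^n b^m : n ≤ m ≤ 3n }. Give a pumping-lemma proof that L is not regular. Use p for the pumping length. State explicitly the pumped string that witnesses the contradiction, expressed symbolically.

Assume L is regular; let p be its pumping constant.
Take w = a^p b^p ∈ L (since p ≤ p ≤ 3p), with |w| = 2p ≥ p.
Write w = xyz as guaranteed by the lemma, with |xy| ≤ p and |y| > 0.
Because |xy| ≤ p and w begins with p copies of a, we have y = a^k with 1 ≤ k ≤ p.
Pump with i = 2: xy^2z = a^{p+k} b^p. Now n = p+k > p = m, so the condition n ≤ m fails. Thus xy^2z ∉ L.
This is a contradiction; hence L is not regular.

a^{p+k} b^p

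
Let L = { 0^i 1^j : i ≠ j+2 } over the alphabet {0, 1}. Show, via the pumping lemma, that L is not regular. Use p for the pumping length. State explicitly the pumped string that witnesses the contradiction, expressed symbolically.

0^{p+p!} 1^{p+p!-2}

Assume L is regular; let p be its pumping constant.
Choose w = 0^p 1^{p+p!-2}. Since p ≠ (p+p!-2)+2 = p+p!, w ∈ L; and |w| ≥ p.
By the pumping lemma, w = xyz with |xy| ≤ p and |y| ≥ 1.
Because |xy| ≤ p and w begins with p copies of 0, we have y = 0^k with 1 ≤ k ≤ p.
Since 1 ≤ k ≤ p, k divides p!; set t = 1 + p!/k. Then xy^t z has p + (p!/k)·k = p + p! copies of 0. Now the 0-count is p+p! and (1-count)+2 = (p+p!-2)+2 = p+p!, so i ≠ j+2 fails. So xy^t z = 0^{p+p!} 1^{p+p!-2} ∉ L.
Contradiction. Therefore L is not regular.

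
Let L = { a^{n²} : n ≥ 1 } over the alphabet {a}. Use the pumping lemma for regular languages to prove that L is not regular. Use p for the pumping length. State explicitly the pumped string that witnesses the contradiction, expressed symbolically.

a^{p²+k}

Assume L is regular. Let p be the pumping length given by the pumping lemma.
Take w = a^{p²} ∈ L with |w| = p² ≥ p.
By the pumping lemma, w = xyz with |xy| ≤ p and |y| > 0.
Then y = a^k for some k with 1 ≤ k ≤ p.
Pump with i = 2: xy^2z = a^{p²+k}. Since 1 ≤ k ≤ p, p² < p²+k ≤ p²+p < (p+1)², so p²+k lies strictly between consecutive squares and is not a perfect square. So xy^2z ∉ L.
This is a contradiction; hence L is not regular.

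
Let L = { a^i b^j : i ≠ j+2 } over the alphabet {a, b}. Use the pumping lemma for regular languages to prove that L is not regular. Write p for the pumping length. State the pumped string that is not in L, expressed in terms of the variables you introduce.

Assume L is regular; let p be its pumping constant.
Choose w = a^p b^{p+p!-2}. Since p ≠ (p+p!-2)+2 = p+p!, w ∈ L; and |w| ≥ p.
Write w = xyz as guaranteed by the lemma, with |xy| ≤ p and |y| > 0.
Because |xy| ≤ p and w begins with p copies of a, we have y = a^k with 1 ≤ k ≤ p.
Since 1 ≤ k ≤ p, k divides p!; set t = 1 + p!/k. Then xy^t z has p + (p!/k)·k = p + p! copies of a. Now the a-count is p+p! and (b-count)+2 = (p+p!-2)+2 = p+p!, so i ≠ j+2 fails. So xy^t z = a^{p+p!} b^{p+p!-2} ∉ L.
This contradicts the pumping lemma, so L is not regular.

a^{p+p!} b^{p+p!-2}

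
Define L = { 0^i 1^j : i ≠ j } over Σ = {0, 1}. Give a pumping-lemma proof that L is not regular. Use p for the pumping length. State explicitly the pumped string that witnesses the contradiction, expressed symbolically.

0^{p+p!} 1^{p+p!}

Toward a contradiction, assume L is regular with pumping length p.
Choose w = 0^p 1^{p+p!}. Since p ≠ p+p!, w ∈ L; and |w| ≥ p.
Write w = xyz as guaranteed by the lemma, with |xy| ≤ p and y is nonempty.
Since the first p symbols of w are all 0's and |xy| ≤ p, y lies entirely in the leading 0-block: y = 0^k for some k with 1 ≤ k ≤ p.
Since 1 ≤ k ≤ p, k divides p!; set t = 1 + p!/k. Then xy^t z has p + (p!/k)·k = p + p! copies of 0. Now the 0-count equals the 1-count, so i ≠ j fails. So xy^t z = 0^{p+p!} 1^{p+p!} ∉ L.
This is a contradiction; hence L is not regular.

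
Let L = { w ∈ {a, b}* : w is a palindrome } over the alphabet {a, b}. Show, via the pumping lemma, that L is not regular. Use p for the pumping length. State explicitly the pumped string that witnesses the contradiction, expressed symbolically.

Assume L is regular. Let p be the pumping length given by the pumping lemma.
Take w = a^p b a^p, a palindrome of length 2p+1 ≥ p.
By the pumping lemma, w = xyz with |xy| ≤ p and y is nonempty.
The first p characters of w are a's, so xy (and hence y) consists only of a's. Write y = a^k, 1 ≤ k ≤ p.
Pump with i = 2: xy^2z = a^{p+k} b a^p. Its reverse is a^p b a^{p+k}, which differs from xy^2z since k ≥ 1. So xy^2z is not a palindrome and xy^2z ∉ L.
This is a contradiction; hence L is not regular.

a^{p+k} b a^p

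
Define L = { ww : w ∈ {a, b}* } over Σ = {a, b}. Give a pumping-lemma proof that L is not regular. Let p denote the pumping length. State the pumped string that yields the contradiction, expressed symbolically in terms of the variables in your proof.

a^{p+k} b^p a^p b^p

Assume L is regular; let p be its pumping constant.
Take w = a^p b^p a^p b^p = uu where u = a^pb^p; then w ∈ L and |w| = 4p ≥ p.
Write w = xyz as guaranteed by the lemma, with |xy| ≤ p and |y| ≥ 1.
The first p characters of w are a's, so xy (and hence y) consists only of a's. Write y = a^k, 1 ≤ k ≤ p.
Pump with i = 2: xy^2z = a^{p+k} b^p a^p b^p, of length 4p+k. Suppose this equals vv. The string starts with a and ends with b, so v does too; thus the boundary between the two copies of v is a b→a transition. There is exactly one such transition, at position 2p+k, so |v| = 2p+k and |vv| = 4p+2k ≠ 4p+k since k ≥ 1. So xy^2z ∉ L.
This is a contradiction; hence L is not regular.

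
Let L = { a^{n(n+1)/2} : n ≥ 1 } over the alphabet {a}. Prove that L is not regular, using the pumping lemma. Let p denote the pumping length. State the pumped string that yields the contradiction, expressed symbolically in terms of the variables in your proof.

Suppose for contradiction that L is regular, and let p be the pumping length.
Take w = a^{p(p+1)/2} ∈ L with |w| = p(p+1)/2 ≥ p.
The pumping lemma gives a decomposition w = xyz where |xy| ≤ p and |y| ≥ 1.
Then y = a^k for some k with 1 ≤ k ≤ p.
Pump with i = 2: xy^2z = a^{p(p+1)/2+k}. Since 1 ≤ k ≤ p, p(p+1)/2 < p(p+1)/2+k ≤ p(p+1)/2+p < (p+1)(p+2)/2, so p(p+1)/2+k is strictly between consecutive triangular numbers. So xy^2z ∉ L.
This is a contradiction; hence L is not regular.

a^{p(p+1)/2+k}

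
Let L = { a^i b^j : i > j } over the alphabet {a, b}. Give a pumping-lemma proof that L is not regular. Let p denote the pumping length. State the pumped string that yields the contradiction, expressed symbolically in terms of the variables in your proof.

Assume L is regular. Let p be the pumping length given by the pumping lemma.
Choose w = a^{p+1} b^p ∈ L, with |w| = 2p+1 ≥ p.
The pumping lemma gives a decomposition w = xyz where |xy| ≤ p and y is nonempty.
The first p characters of w are a's, so xy (and hence y) consists only of a's. Write y = a^k, 1 ≤ k ≤ p.
Consider xy^0z = xz = a^{p+1-k} b^p. Since k ≥ 1, the a-count p+1-k is at most p, so i > j fails; thus xz ∉ L.
This is a contradiction; hence L is not regular.

a^{p+1-k} b^p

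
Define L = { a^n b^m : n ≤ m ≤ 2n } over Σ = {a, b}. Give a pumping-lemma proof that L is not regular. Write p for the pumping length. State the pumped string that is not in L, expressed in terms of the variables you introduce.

a^{p+k} b^p

Assume L is regular. Let p be the pumping length given by the pumping lemma.
Take w = a^p b^p ∈ L (since p ≤ p ≤ 2p), with |w| = 2p ≥ p.
By the pumping lemma, w = xyz with |xy| ≤ p and y is nonempty.
The first p characters of w are a's, so xy (and hence y) consists only of a's. Write y = a^k, 1 ≤ k ≤ p.
Pump with i = 2: xy^2z = a^{p+k} b^p. Now n = p+k > p = m, so the condition n ≤ m fails. Thus xy^2z ∉ L.
This contradicts the pumping lemma, so L is not regular.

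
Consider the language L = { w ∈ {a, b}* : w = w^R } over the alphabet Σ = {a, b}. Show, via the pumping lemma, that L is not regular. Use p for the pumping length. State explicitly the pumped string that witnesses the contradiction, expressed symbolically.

a^{p+k} b a^p

Suppose for contradiction that L is regular, and let p be the pumping length.
Take w = a^p b a^p, a palindrome of length 2p+1 ≥ p.
By the pumping lemma, w = xyz with |xy| ≤ p and y is nonempty.
The first p characters of w are a's, so xy (and hence y) consists only of a's. Write y = a^k, 1 ≤ k ≤ p.
Pump with i = 2: xy^2z = a^{p+k} b a^p. Its reverse is a^p b a^{p+k}, which differs from xy^2z since k ≥ 1. So xy^2z is not a palindrome and xy^2z ∉ L.
This is a contradiction; hence L is not regular.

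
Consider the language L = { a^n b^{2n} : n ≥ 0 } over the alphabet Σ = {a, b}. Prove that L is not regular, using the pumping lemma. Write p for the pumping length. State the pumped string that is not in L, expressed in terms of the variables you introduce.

Assume L is regular; let p be its pumping constant.
Take w = a^p b^{2p}. Then w ∈ L and |w| = 3p ≥ p.
By the pumping lemma, w = xyz with |xy| ≤ p and |y| > 0.
The first p characters of w are a's, so xy (and hence y) consists only of a's. Write y = a^k, 1 ≤ k ≤ p.
Pump with i = 2: xy^2z = a^{p+k} b^{2p}. For this to lie in L we would need 2p = 2(p+k), which forces k = 0. But k ≥ 1, so xy^2z ∉ L.
This contradicts the pumping lemma, so L is not regular.

a^{p+k} b^{2p}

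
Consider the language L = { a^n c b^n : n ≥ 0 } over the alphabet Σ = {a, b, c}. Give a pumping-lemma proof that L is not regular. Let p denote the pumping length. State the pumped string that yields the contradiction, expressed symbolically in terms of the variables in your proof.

Assume L is regular; let p be its pumping constant.
Take w = a^p c b^p ∈ L with |w| = 2p+1 ≥ p.
By the pumping lemma, w = xyz with |xy| ≤ p and y is nonempty.
The first p characters of w are a's, so xy (and hence y) consists only of a's. Write y = a^k, 1 ≤ k ≤ p.
Pump with i = 2: xy^2z = a^{p+k} c b^p, which would require p+k = p. But k ≥ 1, so xy^2z ∉ L.
This is a contradiction; hence L is not regular.

a^{p+k} c b^p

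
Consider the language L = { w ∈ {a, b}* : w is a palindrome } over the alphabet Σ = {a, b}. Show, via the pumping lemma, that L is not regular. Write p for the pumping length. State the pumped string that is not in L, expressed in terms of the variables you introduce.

Assume L is regular. Let p be the pumping length given by the pumping lemma.
Take w = a^p b a^p, a palindrome of length 2p+1 ≥ p.
The pumping lemma gives a decomposition w = xyz where |xy| ≤ p and |y| ≥ 1.
The first p characters of w are a's, so xy (and hence y) consists only of a's. Write y = a^k, 1 ≤ k ≤ p.
Pump with i = 2: xy^2z = a^{p+k} b a^p. Its reverse is a^p b a^{p+k}, which differs from xy^2z since k ≥ 1. So xy^2z is not a palindrome and xy^2z ∉ L.
This is a contradiction; hence L is not regular.

a^{p+k} b a^p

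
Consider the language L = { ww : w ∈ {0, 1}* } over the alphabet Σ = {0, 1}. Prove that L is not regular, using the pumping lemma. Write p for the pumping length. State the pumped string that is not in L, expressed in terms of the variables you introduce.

Toward a contradiction, assume L is regular with pumping length p.
Take w = 0^p 1^p 0^p 1^p = uu where u = 0^p1^p; then w ∈ L and |w| = 4p ≥ p.
The pumping lemma gives a decomposition w = xyz where |xy| ≤ p and y is nonempty.
Because |xy| ≤ p and w begins with p copies of 0, we have y = 0^k with 1 ≤ k ≤ p.
Pump with i = 2: xy^2z = 0^{p+k} 1^p 0^p 1^p, of length 4p+k. Suppose this equals vv. The string starts with 0 and ends with 1, so v does too; thus the boundary between the two copies of v is a 1→0 transition. There is exactly one such transition, at position 2p+k, so |v| = 2p+k and |vv| = 4p+2k ≠ 4p+k since k ≥ 1. So xy^2z ∉ L.
This is a contradiction; hence L is not regular.

0^{p+k} 1^p 0^p 1^p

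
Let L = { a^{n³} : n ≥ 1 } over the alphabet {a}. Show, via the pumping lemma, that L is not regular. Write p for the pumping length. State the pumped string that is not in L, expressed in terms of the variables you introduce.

a^{p³+k}

Assume L is regular. Let p be the pumping length given by the pumping lemma.
Take w = a^{p³} ∈ L with |w| = p³ ≥ p.
The pumping lemma gives a decomposition w = xyz where |xy| ≤ p and y is nonempty.
Then y = a^k for some k with 1 ≤ k ≤ p.
Pump with i = 2: xy^2z = a^{p³+k}. Since 1 ≤ k ≤ p, p³ < p³+k ≤ p³+p < p³+3p²+3p+1 = (p+1)³, so p³+k is not a perfect cube. So xy^2z ∉ L.
This is a contradiction; hence L is not regular.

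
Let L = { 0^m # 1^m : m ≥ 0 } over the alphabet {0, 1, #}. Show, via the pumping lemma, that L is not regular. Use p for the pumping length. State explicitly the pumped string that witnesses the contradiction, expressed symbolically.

Toward a contradiction, assume L is regular with pumping length p.
Take w = 0^p # 1^p ∈ L with |w| = 2p+1 ≥ p.
Write w = xyz as guaranteed by the lemma, with |xy| ≤ p and |y| > 0.
The first p characters of w are 0's, so xy (and hence y) consists only of 0's. Write y = 0^k, 1 ≤ k ≤ p.
Pump with i = 2: xy^2z = 0^{p+k} # 1^p, which would require p+k = p. But k ≥ 1, so xy^2z ∉ L.
Contradiction. Therefore L is not regular.

0^{p+k} # 1^p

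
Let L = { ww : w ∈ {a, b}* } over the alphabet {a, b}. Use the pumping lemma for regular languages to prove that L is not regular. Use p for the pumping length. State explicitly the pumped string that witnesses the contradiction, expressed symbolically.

Assume L is regular; let p be its pumping constant.
Take w = a^p b^p a^p b^p = uu where u = a^pb^p; then w ∈ L and |w| = 4p ≥ p.
By the pumping lemma, w = xyz with |xy| ≤ p and |y| ≥ 1.
The first p characters of w are a's, so xy (and hence y) consists only of a's. Write y = a^k, 1 ≤ k ≤ p.
Pump with i = 2: xy^2z = a^{p+k} b^p a^p b^p, of length 4p+k. Suppose this equals vv. The string starts with a and ends with b, so v does too; thus the boundary between the two copies of v is a b→a transition. There is exactly one such transition, at position 2p+k, so |v| = 2p+k and |vv| = 4p+2k ≠ 4p+k since k ≥ 1. So xy^2z ∉ L.
This contradicts the pumping lemma, so L is not regular.

a^{p+k} b^p a^p b^p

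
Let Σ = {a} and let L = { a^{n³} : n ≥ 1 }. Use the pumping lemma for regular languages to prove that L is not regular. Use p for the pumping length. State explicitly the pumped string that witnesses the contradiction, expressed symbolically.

Assume L is regular; let p be its pumping constant.
Take w = a^{p³} ∈ L with |w| = p³ ≥ p.
Write w = xyz as guaranteed by the lemma, with |xy| ≤ p and |y| > 0.
Then y = a^k for some k with 1 ≤ k ≤ p.
Pump with i = 2: xy^2z = a^{p³+k}. Since 1 ≤ k ≤ p, p³ < p³+k ≤ p³+p < p³+3p²+3p+1 = (p+1)³, so p³+k is not a perfect cube. So xy^2z ∉ L.
This is a contradiction; hence L is not regular.

a^{p³+k}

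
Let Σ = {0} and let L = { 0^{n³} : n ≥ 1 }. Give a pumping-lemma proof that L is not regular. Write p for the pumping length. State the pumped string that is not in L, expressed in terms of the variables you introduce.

Suppose for contradiction that L is regular, and let p be the pumping length.
Take w = 0^{p³} ∈ L with |w| = p³ ≥ p.
Write w = xyz as guaranteed by the lemma, with |xy| ≤ p and y is nonempty.
Then y = 0^k for some k with 1 ≤ k ≤ p.
Pump with i = 2: xy^2z = 0^{p³+k}. Since 1 ≤ k ≤ p, p³ < p³+k ≤ p³+p < p³+3p²+3p+1 = (p+1)³, so p³+k is not a perfect cube. So xy^2z ∉ L.
This is a contradiction; hence L is not regular.

0^{p³+k}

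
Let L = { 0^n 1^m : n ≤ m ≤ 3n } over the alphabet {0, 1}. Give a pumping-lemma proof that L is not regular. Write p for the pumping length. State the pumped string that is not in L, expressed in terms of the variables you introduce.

Assume L is regular; let p be its pumping constant.
Take w = 0^p 1^p ∈ L (since p ≤ p ≤ 3p), with |w| = 2p ≥ p.
The pumping lemma gives a decomposition w = xyz where |xy| ≤ p and |y| ≥ 1.
Because |xy| ≤ p and w begins with p copies of 0, we have y = 0^k with 1 ≤ k ≤ p.
Pump with i = 2: xy^2z = 0^{p+k} 1^p. Now n = p+k > p = m, so the condition n ≤ m fails. Thus xy^2z ∉ L.
Contradiction. Therefore L is not regular.

0^{p+k} 1^p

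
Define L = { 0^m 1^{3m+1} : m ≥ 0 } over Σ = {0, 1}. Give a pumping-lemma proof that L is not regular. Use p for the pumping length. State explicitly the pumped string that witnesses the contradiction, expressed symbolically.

Assume L is regular; let p be its pumping constant.
Choose w = 0^p 1^{3p+1}, which is in L with |w| = 4p+1 ≥ p.
The pumping lemma gives a decomposition w = xyz where |xy| ≤ p and y is nonempty.
Because |xy| ≤ p and w begins with p copies of 0, we have y = 0^k with 1 ≤ k ≤ p.
Pump with i = 2: xy^2z = 0^{p+k} 1^{3p+1}. For this to lie in L we would need 3p+1 = 3(p+k)+1, which forces k = 0. But k ≥ 1, so xy^2z ∉ L.
This is a contradiction; hence L is not regular.

0^{p+k} 1^{3p+1}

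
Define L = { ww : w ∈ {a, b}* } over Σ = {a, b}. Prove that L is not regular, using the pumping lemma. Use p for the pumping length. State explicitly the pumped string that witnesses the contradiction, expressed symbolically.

a^{p+k} b^p a^p b^p

Suppose for contradiction that L is regular, and let p be the pumping length.
Take w = a^p b^p a^p b^p = uu where u = a^pb^p; then w ∈ L and |w| = 4p ≥ p.
By the pumping lemma, w = xyz with |xy| ≤ p and |y| > 0.
Since the first p symbols of w are all a's and |xy| ≤ p, y lies entirely in the leading a-block: y = a^k for some k with 1 ≤ k ≤ p.
Pump with i = 2: xy^2z = a^{p+k} b^p a^p b^p, of length 4p+k. Suppose this equals vv. The string starts with a and ends with b, so v does too; thus the boundary between the two copies of v is a b→a transition. There is exactly one such transition, at position 2p+k, so |v| = 2p+k and |vv| = 4p+2k ≠ 4p+k since k ≥ 1. So xy^2z ∉ L.
This contradicts the pumping lemma, so L is not regular.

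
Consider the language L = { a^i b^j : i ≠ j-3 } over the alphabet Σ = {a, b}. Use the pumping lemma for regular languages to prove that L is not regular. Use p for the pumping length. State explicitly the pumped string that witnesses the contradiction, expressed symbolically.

a^{p+p!} b^{p+p!+3}

Suppose for contradiction that L is regular, and let p be the pumping length.
Choose w = a^p b^{p+p!+3}. Since p ≠ (p+p!+3)-3 = p+p!, w ∈ L; and |w| ≥ p.
Write w = xyz as guaranteed by the lemma, with |xy| ≤ p and |y| ≥ 1.
The first p characters of w are a's, so xy (and hence y) consists only of a's. Write y = a^k, 1 ≤ k ≤ p.
Since 1 ≤ k ≤ p, k divides p!; set t = 1 + p!/k. Then xy^t z has p + (p!/k)·k = p + p! copies of a. Now the a-count is p+p! and (b-count)-3 = (p+p!+3)-3 = p+p!, so i ≠ j-3 fails. So xy^t z = a^{p+p!} b^{p+p!+3} ∉ L.
This contradicts the pumping lemma, so L is not regular.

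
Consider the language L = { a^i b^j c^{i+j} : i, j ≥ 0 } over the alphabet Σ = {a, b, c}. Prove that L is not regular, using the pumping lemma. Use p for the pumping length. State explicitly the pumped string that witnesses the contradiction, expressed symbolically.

a^{p+k} b^p c^{2p}

Suppose for contradiction that L is regular, and let p be the pumping length.
Take w = a^p b^p c^{2p} ∈ L (with i=j=p, i+j=2p), |w| = 4p ≥ p.
The pumping lemma gives a decomposition w = xyz where |xy| ≤ p and |y| > 0.
Because |xy| ≤ p and w begins with p copies of a, we have y = a^k with 1 ≤ k ≤ p.
Consider xy^2z = a^{p+k} b^p c^{2p}. Now the a- and b-counts sum to 2p+k, but the c-count is 2p ≠ 2p+k. So xy^2z ∉ L.
Contradiction. Therefore L is not regular.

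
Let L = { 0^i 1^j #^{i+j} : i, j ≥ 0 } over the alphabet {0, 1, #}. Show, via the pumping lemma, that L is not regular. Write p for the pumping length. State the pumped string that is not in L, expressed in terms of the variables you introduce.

Assume L is regular. Let p be the pumping length given by the pumping lemma.
Take w = 0^p 1^p #^{2p} ∈ L (with i=j=p, i+j=2p), |w| = 4p ≥ p.
Write w = xyz as guaranteed by the lemma, with |xy| ≤ p and |y| > 0.
Because |xy| ≤ p and w begins with p copies of 0, we have y = 0^k with 1 ≤ k ≤ p.
Consider xy^2z = 0^{p+k} 1^p #^{2p}. Now the 0- and 1-counts sum to 2p+k, but the #-count is 2p ≠ 2p+k. So xy^2z ∉ L.
Contradiction. Therefore L is not regular.

0^{p+k} 1^p #^{2p}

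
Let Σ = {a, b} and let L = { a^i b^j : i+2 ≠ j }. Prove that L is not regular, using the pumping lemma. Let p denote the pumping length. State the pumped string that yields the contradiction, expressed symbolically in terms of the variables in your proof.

Suppose for contradiction that L is regular, and let p be the pumping length.
Choose w = a^p b^{p+p!+2}. Since p ≠ (p+p!+2)-2 = p+p!, w ∈ L; and |w| ≥ p.
By the pumping lemma, w = xyz with |xy| ≤ p and |y| ≥ 1.
Because |xy| ≤ p and w begins with p copies of a, we have y = a^k with 1 ≤ k ≤ p.
Since 1 ≤ k ≤ p, k divides p!; set t = 1 + p!/k. Then xy^t z has p + (p!/k)·k = p + p! copies of a. Now the a-count is p+p! and (b-count)-2 = (p+p!+2)-2 = p+p!, so i+2 ≠ j fails. So xy^t z = a^{p+p!} b^{p+p!+2} ∉ L.
This contradicts the pumping lemma, so L is not regular.

a^{p+p!} b^{p+p!+2}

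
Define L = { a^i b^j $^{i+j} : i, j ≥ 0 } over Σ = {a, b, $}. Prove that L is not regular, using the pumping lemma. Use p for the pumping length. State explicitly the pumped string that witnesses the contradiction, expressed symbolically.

Toward a contradiction, assume L is regular with pumping length p.
Take w = a^p b^p $^{2p} ∈ L (with i=j=p, i+j=2p), |w| = 4p ≥ p.
The pumping lemma gives a decomposition w = xyz where |xy| ≤ p and y is nonempty.
Because |xy| ≤ p and w begins with p copies of a, we have y = a^k with 1 ≤ k ≤ p.
Consider xy^2z = a^{p+k} b^p $^{2p}. Now the a- and b-counts sum to 2p+k, but the $-count is 2p ≠ 2p+k. So xy^2z ∉ L.
This contradicts the pumping lemma, so L is not regular.

a^{p+k} b^p $^{2p}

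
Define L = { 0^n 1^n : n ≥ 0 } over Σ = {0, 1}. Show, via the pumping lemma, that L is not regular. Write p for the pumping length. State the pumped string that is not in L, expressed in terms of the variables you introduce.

0^{p+k} 1^p

Toward a contradiction, assume L is regular with pumping length p.
Choose w = 0^p 1^p, which is in L with |w| = 2p ≥ p.
By the pumping lemma, w = xyz with |xy| ≤ p and y is nonempty.
Since the first p symbols of w are all 0's and |xy| ≤ p, y lies entirely in the leading 0-block: y = 0^k for some k with 1 ≤ k ≤ p.
Pump with i = 2: xy^2z = 0^{p+k} 1^p. For this to lie in L we would need p = p+k, which forces k = 0. But k ≥ 1, so xy^2z ∉ L.
This is a contradiction; hence L is not regular.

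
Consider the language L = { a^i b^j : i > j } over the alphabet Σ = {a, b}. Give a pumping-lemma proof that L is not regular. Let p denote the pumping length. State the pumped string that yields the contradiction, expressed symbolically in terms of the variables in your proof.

a^{p+1-k} b^p

Assume L is regular; let p be its pumping constant.
Choose w = a^{p+1} b^p ∈ L, with |w| = 2p+1 ≥ p.
Write w = xyz as guaranteed by the lemma, with |xy| ≤ p and y is nonempty.
The first p characters of w are a's, so xy (and hence y) consists only of a's. Write y = a^k, 1 ≤ k ≤ p.
Consider xy^0z = xz = a^{p+1-k} b^p. Since k ≥ 1, the a-count p+1-k is at most p, so i > j fails; thus xz ∉ L.
This contradicts the pumping lemma, so L is not regular.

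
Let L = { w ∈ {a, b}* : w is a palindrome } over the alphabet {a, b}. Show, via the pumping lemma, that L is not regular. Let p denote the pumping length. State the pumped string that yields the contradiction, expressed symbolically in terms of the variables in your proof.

Assume L is regular; let p be its pumping constant.
Take w = a^p b a^p, a palindrome of length 2p+1 ≥ p.
The pumping lemma gives a decomposition w = xyz where |xy| ≤ p and |y| > 0.
Because |xy| ≤ p and w begins with p copies of a, we have y = a^k with 1 ≤ k ≤ p.
Pump with i = 2: xy^2z = a^{p+k} b a^p. Its reverse is a^p b a^{p+k}, which differs from xy^2z since k ≥ 1. So xy^2z is not a palindrome and xy^2z ∉ L.
This is a contradiction; hence L is not regular.

a^{p+k} b a^p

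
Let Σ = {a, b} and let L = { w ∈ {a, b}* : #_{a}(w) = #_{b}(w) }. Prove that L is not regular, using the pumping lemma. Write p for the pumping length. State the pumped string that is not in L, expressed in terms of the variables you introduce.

a^{p+k} b^p

Toward a contradiction, assume L is regular with pumping length p.
Choose w = a^p b^p ∈ L with |w| = 2p ≥ p.
Write w = xyz as guaranteed by the lemma, with |xy| ≤ p and |y| ≥ 1.
The first p characters of w are a's, so xy (and hence y) consists only of a's. Write y = a^k, 1 ≤ k ≤ p.
Pump with i = 2: xy^2z = a^{p+k} b^p has p+k occurrences of a but only p of b. Since k ≥ 1 the counts differ, so xy^2z ∉ L.
This contradicts the pumping lemma, so L is not regular.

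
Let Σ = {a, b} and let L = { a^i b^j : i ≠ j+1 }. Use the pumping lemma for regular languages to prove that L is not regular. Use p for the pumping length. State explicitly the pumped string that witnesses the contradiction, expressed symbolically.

a^{p+p!} b^{p+p!-1}

Assume L is regular; let p be its pumping constant.
Choose w = a^p b^{p+p!-1}. Since p ≠ (p+p!-1)+1 = p+p!, w ∈ L; and |w| ≥ p.
By the pumping lemma, w = xyz with |xy| ≤ p and |y| > 0.
Because |xy| ≤ p and w begins with p copies of a, we have y = a^k with 1 ≤ k ≤ p.
Since 1 ≤ k ≤ p, k divides p!; set t = 1 + p!/k. Then xy^t z has p + (p!/k)·k = p + p! copies of a. Now the a-count is p+p! and (b-count)+1 = (p+p!-1)+1 = p+p!, so i ≠ j+1 fails. So xy^t z = a^{p+p!} b^{p+p!-1} ∉ L.
This is a contradiction; hence L is not regular.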